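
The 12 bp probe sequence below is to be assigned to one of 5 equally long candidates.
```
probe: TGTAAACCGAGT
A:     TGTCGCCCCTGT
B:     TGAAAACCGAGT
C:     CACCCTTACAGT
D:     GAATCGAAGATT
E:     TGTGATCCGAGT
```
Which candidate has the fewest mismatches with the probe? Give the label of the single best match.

B

A differs at 5 sites; B differs at 1 site; C differs at 9 sites; D differs at 9 sites; E differs at 2 sites. The closest is B.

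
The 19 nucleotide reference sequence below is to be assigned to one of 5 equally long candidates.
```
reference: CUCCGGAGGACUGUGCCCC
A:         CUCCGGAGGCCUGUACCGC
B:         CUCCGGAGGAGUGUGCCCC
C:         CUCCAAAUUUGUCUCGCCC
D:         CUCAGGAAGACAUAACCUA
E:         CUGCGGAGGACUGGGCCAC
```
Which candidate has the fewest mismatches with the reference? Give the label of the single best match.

Hamming distances to reference — A: 3; B: 1; C: 9; D: 8; E: 3.
Smallest is B with 1 mismatch.

B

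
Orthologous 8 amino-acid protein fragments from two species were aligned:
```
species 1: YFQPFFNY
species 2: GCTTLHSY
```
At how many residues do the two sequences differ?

7

Comparing position by position, 7 residues differ: 1 (Y/G), 2 (F/C), 3 (Q/T), 4 (P/T), 5 (F/L), 6 (F/H), 7 (N/S).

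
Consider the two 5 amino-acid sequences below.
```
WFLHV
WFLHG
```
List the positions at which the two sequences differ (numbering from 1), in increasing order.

Differences at position 5 (V→G).

5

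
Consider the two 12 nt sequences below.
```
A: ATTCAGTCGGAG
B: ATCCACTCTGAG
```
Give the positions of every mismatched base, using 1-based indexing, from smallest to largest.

Differences at position 3 (T→C), position 6 (G→C), position 9 (G→T).

3, 6, 9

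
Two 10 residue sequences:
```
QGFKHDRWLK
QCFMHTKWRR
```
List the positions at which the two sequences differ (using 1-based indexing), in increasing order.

2, 4, 6, 7, 9, 10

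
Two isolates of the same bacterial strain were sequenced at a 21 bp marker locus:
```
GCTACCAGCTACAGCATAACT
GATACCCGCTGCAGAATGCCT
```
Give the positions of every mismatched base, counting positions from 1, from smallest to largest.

Differences at position 2 (C→A), position 7 (A→C), position 11 (A→G), position 15 (C→A), position 18 (A→G), position 19 (A→C).

2, 7, 11, 15, 18, 19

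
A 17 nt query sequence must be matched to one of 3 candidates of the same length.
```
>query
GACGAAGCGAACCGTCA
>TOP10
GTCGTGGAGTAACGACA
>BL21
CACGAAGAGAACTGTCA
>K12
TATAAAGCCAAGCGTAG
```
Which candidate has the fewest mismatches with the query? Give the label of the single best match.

TOP10 differs at 7 positions; BL21 differs at 3 positions; K12 differs at 7 positions. The closest is BL21.

BL21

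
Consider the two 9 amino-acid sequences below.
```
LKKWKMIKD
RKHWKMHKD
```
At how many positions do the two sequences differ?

3

The sequences differ at positions 1, 3, 7 (1-based) — 3 in total.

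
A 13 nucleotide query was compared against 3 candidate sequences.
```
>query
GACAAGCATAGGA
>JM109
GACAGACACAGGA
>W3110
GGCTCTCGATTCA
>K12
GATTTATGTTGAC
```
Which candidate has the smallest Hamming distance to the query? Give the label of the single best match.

JM109

JM109 differs at 3 bases; W3110 differs at 9 bases; K12 differs at 9 bases. The closest is JM109.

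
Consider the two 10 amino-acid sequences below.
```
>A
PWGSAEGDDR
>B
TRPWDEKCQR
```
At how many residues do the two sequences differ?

8

The sequences differ at residues 1, 2, 3, 4, 5, 7, 8, 9 (1-based) — 8 in total.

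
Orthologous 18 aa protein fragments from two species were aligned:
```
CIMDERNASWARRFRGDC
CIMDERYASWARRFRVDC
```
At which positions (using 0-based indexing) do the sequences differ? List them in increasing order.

Scanning 0-based: 6: N/Y; 15: G/V.

6, 15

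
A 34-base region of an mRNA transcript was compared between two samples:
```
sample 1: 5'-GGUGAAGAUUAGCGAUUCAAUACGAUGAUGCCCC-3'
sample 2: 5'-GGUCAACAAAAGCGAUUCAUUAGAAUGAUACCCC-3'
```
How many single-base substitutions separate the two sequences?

8

Comparing position by position, 8 positions differ: 4 (G/C), 7 (G/C), 9 (U/A), 10 (U/A), 20 (A/U), 23 (C/G), 24 (G/A), 30 (G/A).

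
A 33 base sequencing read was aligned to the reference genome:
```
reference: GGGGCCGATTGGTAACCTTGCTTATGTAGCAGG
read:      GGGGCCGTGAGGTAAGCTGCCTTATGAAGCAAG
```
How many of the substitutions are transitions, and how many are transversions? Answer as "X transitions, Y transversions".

Transitions (purine↔purine or pyrimidine↔pyrimidine): 32 G→A.
Transversions (purine↔pyrimidine): 8 A→T, 9 T→G, 10 T→A, 16 C→G, 19 T→G, 20 G→C, 27 T→A.

1 transition, 7 transversions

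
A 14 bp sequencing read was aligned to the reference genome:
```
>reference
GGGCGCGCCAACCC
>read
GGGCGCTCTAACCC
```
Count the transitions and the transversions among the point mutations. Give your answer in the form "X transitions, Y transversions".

Mismatches (1-based):
base 7: G→T (purine→pyrimidine, transversion)
base 9: C→T (pyrimidine→pyrimidine, transition)

1 transition, 1 transversion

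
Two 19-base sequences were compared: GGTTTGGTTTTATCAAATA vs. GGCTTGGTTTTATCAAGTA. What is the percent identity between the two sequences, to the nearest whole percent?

2 positions differ (3, 17), so 17 of 19 match: 17/19 = 89.47%.

89%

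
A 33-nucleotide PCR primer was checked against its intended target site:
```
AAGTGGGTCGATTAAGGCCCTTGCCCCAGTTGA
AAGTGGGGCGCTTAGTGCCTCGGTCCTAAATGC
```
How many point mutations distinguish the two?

Comparing position by position, 12 positions differ: 8 (T/G), 11 (A/C), 15 (A/G), 16 (G/T), 20 (C/T), 21 (T/C), 22 (T/G), 24 (C/T), 27 (C/T), 29 (G/A), 30 (T/A), 33 (A/C).

12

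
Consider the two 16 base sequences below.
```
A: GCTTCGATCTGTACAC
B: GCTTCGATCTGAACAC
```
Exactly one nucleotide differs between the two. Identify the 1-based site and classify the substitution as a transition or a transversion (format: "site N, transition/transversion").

site 12, transversion

The sequences differ only at site 12: T→A (pyrimidine→purine), a transversion.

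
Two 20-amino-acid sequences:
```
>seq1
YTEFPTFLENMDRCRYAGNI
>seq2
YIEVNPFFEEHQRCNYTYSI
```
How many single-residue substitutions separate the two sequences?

12

Comparing position by position, 12 residues differ: 2 (T/I), 4 (F/V), 5 (P/N), 6 (T/P), 8 (L/F), 10 (N/E), 11 (M/H), 12 (D/Q), 15 (R/N), 17 (A/T), 18 (G/Y), 19 (N/S).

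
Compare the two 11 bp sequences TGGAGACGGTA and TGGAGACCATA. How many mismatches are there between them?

2

The sequences differ at bases 8, 9 (1-based) — 2 in total.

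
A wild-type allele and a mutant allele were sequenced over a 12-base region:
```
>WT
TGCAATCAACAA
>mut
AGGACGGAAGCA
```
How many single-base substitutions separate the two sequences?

7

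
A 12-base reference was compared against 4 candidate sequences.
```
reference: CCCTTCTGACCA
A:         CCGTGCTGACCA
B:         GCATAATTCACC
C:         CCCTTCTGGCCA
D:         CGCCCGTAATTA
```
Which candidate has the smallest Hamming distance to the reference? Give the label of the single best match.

Hamming distances to reference — A: 2; B: 8; C: 1; D: 7.
Smallest is C with 1 mismatch.

C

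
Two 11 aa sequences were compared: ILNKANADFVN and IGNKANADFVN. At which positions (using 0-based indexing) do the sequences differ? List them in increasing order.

1

Differences at position 1 (L→G).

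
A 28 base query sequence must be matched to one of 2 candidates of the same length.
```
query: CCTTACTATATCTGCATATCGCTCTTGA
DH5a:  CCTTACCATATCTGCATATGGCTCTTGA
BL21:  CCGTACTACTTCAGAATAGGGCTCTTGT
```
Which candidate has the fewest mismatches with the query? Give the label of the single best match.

Hamming distances to query — DH5a: 2; BL21: 8.
Smallest is DH5a with 2 mismatches.

DH5a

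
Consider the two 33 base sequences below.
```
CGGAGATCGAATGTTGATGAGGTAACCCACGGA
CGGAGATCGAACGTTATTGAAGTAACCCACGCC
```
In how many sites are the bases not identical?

Comparing position by position, 6 sites differ: 12 (T/C), 16 (G/A), 17 (A/T), 21 (G/A), 32 (G/C), 33 (A/C).

6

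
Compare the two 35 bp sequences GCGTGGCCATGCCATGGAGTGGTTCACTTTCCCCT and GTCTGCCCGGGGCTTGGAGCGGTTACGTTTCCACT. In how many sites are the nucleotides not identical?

12

The sequences differ at sites 2, 3, 6, 9, 10, 12, 14, 20, 25, 26, 27, 33 (1-based) — 12 in total.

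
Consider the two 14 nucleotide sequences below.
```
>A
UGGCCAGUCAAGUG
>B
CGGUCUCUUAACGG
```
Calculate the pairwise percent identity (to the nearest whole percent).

7 positions differ (1, 4, 6, 7, 9, 12, 13), so 7 of 14 match: 7/14 = 50%.

50%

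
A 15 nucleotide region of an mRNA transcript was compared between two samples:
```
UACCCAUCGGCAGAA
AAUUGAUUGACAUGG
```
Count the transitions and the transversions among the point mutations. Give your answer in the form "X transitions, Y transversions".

6 transitions, 3 transversions

Mismatches (1-based):
position 1: U→A (pyrimidine→purine, transversion)
position 3: C→U (pyrimidine→pyrimidine, transition)
position 4: C→U (pyrimidine→pyrimidine, transition)
position 5: C→G (pyrimidine→purine, transversion)
position 8: C→U (pyrimidine→pyrimidine, transition)
position 10: G→A (purine→purine, transition)
position 13: G→U (purine→pyrimidine, transversion)
position 14: A→G (purine→purine, transition)
position 15: A→G (purine→purine, transition)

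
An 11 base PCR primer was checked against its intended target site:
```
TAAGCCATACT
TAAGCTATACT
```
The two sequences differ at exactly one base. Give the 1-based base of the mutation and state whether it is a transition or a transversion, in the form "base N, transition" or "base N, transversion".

base 6, transition

The sequences differ only at base 6: C→T (pyrimidine→pyrimidine), a transition.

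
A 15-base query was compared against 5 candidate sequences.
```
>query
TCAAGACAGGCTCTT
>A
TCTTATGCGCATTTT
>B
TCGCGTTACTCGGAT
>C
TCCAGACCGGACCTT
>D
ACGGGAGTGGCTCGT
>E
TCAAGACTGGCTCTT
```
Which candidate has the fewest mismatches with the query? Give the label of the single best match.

Hamming distances to query — A: 9; B: 9; C: 4; D: 6; E: 1.
Smallest is E with 1 mismatch.

E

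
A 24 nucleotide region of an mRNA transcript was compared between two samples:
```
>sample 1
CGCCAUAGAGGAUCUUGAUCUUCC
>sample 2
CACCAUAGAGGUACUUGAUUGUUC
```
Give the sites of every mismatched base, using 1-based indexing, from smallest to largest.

Differences at site 2 (G→A), site 12 (A→U), site 13 (U→A), site 20 (C→U), site 21 (U→G), site 23 (C→U).

2, 12, 13, 20, 21, 23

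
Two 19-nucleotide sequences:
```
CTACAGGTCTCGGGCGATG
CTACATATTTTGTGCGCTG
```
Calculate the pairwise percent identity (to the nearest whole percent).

68%

6 positions differ (6, 7, 9, 11, 13, 17), so 13 of 19 match: 13/19 = 68.42%.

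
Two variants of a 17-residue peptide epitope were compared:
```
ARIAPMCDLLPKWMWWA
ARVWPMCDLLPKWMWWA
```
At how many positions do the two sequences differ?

2

Mismatches (1-based): position 3: I→V; position 4: A→W.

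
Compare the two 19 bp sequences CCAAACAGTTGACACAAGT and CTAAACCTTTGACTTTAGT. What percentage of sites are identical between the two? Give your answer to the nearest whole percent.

68%

6 positions differ (2, 7, 8, 14, 15, 16), so 13 of 19 match: 13/19 = 68.42%.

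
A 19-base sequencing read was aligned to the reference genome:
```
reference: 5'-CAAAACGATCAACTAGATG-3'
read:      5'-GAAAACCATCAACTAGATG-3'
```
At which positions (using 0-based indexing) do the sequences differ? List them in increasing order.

Scanning 0-based: 0: C/G; 6: G/C.

0, 6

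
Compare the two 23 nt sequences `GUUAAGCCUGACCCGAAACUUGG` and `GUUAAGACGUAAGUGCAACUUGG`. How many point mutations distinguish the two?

7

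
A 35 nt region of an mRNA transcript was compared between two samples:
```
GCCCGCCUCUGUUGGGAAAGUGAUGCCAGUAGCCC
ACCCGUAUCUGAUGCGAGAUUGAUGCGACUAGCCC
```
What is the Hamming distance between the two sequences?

9

Comparing position by position, 9 bases differ: 1 (G/A), 6 (C/U), 7 (C/A), 12 (U/A), 15 (G/C), 18 (A/G), 20 (G/U), 27 (C/G), 29 (G/C).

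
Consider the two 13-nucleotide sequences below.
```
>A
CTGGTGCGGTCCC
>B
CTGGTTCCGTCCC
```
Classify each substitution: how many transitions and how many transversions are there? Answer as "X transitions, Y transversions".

0 transitions, 2 transversions

Mismatches (1-based):
position 6: G→T (purine→pyrimidine, transversion)
position 8: G→C (purine→pyrimidine, transversion)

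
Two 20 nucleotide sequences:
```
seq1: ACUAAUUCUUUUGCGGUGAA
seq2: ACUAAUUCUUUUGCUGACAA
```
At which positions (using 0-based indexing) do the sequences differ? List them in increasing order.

Scanning 0-based: 14: G/U; 16: U/A; 17: G/C.

14, 16, 17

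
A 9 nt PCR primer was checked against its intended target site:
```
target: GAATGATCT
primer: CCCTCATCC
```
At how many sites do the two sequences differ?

Comparing position by position, 5 sites differ: 1 (G/C), 2 (A/C), 3 (A/C), 5 (G/C), 9 (T/C).

5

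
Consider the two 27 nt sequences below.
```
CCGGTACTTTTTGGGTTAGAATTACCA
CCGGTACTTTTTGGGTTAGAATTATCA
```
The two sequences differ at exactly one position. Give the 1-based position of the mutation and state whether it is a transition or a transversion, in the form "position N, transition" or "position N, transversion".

position 25, transition

The sequences differ only at position 25: C→T (pyrimidine→pyrimidine), a transition.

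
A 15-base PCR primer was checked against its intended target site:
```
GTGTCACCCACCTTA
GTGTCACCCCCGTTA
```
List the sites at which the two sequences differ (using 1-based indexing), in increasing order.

10, 12

Differences at site 10 (A→C), site 12 (C→G).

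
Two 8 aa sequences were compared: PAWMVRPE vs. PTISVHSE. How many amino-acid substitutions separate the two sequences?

5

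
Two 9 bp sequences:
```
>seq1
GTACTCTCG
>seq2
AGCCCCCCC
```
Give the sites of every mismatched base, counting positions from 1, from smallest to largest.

1, 2, 3, 5, 7, 9

Scanning 1-based: 1: G/A; 2: T/G; 3: A/C; 5: T/C; 7: T/C; 9: G/C.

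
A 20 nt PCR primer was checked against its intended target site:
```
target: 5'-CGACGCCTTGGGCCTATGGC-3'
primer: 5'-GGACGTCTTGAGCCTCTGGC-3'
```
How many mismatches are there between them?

4

Comparing position by position, 4 bases differ: 1 (C/G), 6 (C/T), 11 (G/A), 16 (A/C).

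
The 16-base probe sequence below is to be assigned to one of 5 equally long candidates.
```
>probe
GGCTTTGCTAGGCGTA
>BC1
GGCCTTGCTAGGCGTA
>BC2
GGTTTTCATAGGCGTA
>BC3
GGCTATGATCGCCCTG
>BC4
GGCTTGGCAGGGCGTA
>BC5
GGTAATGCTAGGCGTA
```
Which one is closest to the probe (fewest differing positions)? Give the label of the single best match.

BC1

BC1 differs at 1 position; BC2 differs at 3 positions; BC3 differs at 6 positions; BC4 differs at 3 positions; BC5 differs at 3 positions. The closest is BC1.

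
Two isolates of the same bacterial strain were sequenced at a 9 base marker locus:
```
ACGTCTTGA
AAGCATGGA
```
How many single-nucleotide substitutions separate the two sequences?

4

Mismatches (1-based): site 2: C→A; site 4: T→C; site 5: C→A; site 7: T→G.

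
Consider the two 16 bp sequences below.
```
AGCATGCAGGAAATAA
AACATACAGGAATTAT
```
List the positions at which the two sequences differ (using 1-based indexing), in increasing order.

2, 6, 13, 16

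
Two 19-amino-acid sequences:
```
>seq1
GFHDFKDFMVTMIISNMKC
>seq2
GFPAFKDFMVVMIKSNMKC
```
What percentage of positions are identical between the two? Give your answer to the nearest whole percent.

79%

4 positions differ (3, 4, 11, 14), so 15 of 19 match: 15/19 = 78.95%.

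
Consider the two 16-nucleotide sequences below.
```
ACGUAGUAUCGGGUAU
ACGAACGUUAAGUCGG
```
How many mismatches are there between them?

10

Comparing position by position, 10 positions differ: 4 (U/A), 6 (G/C), 7 (U/G), 8 (A/U), 10 (C/A), 11 (G/A), 13 (G/U), 14 (U/C), 15 (A/G), 16 (U/G).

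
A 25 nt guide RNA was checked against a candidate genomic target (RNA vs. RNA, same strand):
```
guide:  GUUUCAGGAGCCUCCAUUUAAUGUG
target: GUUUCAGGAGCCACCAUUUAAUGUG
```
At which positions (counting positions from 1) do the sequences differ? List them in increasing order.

13

Differences at position 13 (U→A).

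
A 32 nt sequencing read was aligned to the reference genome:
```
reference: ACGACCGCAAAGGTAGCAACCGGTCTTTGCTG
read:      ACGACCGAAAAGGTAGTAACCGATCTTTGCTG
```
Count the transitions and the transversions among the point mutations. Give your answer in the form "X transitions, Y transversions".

Mismatches (1-based):
site 8: C→A (pyrimidine→purine, transversion)
site 17: C→T (pyrimidine→pyrimidine, transition)
site 23: G→A (purine→purine, transition)

2 transitions, 1 transversion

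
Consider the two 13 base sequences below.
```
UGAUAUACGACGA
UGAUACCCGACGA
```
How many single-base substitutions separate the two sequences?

2

Mismatches (1-based): base 6: U→C; base 7: A→C.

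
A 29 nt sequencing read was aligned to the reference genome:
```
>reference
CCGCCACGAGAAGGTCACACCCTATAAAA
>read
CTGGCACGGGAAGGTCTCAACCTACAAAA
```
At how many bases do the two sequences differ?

The sequences differ at bases 2, 4, 9, 17, 20, 25 (1-based) — 6 in total.

6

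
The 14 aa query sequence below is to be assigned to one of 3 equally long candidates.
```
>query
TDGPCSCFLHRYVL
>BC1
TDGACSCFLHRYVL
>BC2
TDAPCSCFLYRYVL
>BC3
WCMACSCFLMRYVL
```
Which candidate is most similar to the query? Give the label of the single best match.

BC1

BC1 differs at 1 residue; BC2 differs at 2 residues; BC3 differs at 5 residues. The closest is BC1.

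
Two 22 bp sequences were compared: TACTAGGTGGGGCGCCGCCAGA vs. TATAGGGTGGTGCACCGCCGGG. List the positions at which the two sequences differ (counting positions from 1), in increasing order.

Scanning 1-based: 3: C/T; 4: T/A; 5: A/G; 11: G/T; 14: G/A; 20: A/G; 22: A/G.

3, 4, 5, 11, 14, 20, 22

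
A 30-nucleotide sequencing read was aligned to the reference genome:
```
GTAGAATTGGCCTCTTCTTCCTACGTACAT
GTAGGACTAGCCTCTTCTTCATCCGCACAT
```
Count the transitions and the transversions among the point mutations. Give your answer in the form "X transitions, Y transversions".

4 transitions, 2 transversions

Transitions (purine↔purine or pyrimidine↔pyrimidine): 5 A→G, 7 T→C, 9 G→A, 26 T→C.
Transversions (purine↔pyrimidine): 21 C→A, 23 A→C.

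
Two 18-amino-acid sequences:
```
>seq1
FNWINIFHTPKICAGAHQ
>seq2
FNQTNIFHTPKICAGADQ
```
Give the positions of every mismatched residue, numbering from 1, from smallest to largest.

Scanning 1-based: 3: W/Q; 4: I/T; 17: H/D.

3, 4, 17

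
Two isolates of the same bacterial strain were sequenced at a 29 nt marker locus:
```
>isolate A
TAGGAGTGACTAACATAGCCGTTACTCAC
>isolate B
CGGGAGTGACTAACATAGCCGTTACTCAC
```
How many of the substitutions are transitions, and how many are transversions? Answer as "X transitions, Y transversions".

2 transitions, 0 transversions

Mismatches (1-based):
position 1: T→C (pyrimidine→pyrimidine, transition)
position 2: A→G (purine→purine, transition)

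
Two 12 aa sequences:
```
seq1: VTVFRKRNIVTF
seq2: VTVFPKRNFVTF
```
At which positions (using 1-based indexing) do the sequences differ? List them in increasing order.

5, 9

Scanning 1-based: 5: R/P; 9: I/F.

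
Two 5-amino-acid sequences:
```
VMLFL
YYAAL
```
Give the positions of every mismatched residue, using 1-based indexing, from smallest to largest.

Differences at position 1 (V→Y), position 2 (M→Y), position 3 (L→A), position 4 (F→A).

1, 2, 3, 4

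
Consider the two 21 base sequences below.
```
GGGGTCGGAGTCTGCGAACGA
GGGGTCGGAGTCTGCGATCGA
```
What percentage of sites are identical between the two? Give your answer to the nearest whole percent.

1 position differs (18), so 20 of 21 match: 20/21 = 95.24%.

95%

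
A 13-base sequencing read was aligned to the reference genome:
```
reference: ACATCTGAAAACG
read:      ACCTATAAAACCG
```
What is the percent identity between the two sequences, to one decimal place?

Mismatches at positions 3, 5, 7, 11 (1-based): 4 of 13.
Identical positions: 9/13 = 69.23% → 69.2%.

69.2%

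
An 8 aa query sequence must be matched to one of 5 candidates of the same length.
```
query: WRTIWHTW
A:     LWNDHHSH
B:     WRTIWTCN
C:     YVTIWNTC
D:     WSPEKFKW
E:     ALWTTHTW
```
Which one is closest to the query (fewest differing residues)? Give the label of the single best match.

B

Hamming distances to query — A: 7; B: 3; C: 4; D: 6; E: 5.
Smallest is B with 3 mismatches.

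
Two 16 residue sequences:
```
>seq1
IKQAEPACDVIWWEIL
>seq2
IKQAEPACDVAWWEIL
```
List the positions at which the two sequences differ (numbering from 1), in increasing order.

Scanning 1-based: 11: I/A.

11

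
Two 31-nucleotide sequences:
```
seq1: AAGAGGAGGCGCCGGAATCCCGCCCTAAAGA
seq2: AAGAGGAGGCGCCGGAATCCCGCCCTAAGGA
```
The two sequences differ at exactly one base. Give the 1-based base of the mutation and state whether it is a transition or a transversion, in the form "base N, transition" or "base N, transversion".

base 29, transition

Base 29 changes A→G. A is a purine and G is a purine, so this is a transition.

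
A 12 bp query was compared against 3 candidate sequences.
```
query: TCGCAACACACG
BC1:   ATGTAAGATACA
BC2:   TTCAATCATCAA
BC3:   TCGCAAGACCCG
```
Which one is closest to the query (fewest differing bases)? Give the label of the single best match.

BC3

Hamming distances to query — BC1: 6; BC2: 8; BC3: 2.
Smallest is BC3 with 2 mismatches.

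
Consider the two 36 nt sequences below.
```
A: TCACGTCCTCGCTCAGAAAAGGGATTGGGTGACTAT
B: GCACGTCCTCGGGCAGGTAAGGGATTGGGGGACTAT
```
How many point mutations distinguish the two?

Mismatches (1-based): site 1: T→G; site 12: C→G; site 13: T→G; site 17: A→G; site 18: A→T; site 30: T→G.

6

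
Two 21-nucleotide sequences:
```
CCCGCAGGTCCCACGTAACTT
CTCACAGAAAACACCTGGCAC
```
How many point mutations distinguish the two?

11

Comparing position by position, 11 sites differ: 2 (C/T), 4 (G/A), 8 (G/A), 9 (T/A), 10 (C/A), 11 (C/A), 15 (G/C), 17 (A/G), 18 (A/G), 20 (T/A), 21 (T/C).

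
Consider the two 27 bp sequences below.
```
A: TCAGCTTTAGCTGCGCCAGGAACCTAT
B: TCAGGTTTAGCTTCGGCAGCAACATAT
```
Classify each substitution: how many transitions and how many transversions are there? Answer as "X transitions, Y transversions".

0 transitions, 5 transversions

Mismatches (1-based):
position 5: C→G (pyrimidine→purine, transversion)
position 13: G→T (purine→pyrimidine, transversion)
position 16: C→G (pyrimidine→purine, transversion)
position 20: G→C (purine→pyrimidine, transversion)
position 24: C→A (pyrimidine→purine, transversion)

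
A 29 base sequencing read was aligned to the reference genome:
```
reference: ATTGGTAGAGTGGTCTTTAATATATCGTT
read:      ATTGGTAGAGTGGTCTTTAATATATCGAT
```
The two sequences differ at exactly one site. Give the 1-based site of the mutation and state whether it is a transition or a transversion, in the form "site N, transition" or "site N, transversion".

site 28, transversion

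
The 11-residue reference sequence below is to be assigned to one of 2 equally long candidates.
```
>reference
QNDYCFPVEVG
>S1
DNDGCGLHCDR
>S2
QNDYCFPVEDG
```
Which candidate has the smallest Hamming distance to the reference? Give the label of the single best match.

S2

Hamming distances to reference — S1: 8; S2: 1.
Smallest is S2 with 1 mismatch.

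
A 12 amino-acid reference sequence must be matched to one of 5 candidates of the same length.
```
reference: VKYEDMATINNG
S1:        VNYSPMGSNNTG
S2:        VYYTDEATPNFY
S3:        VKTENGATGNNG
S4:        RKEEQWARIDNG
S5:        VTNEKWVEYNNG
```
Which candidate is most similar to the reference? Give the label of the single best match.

S3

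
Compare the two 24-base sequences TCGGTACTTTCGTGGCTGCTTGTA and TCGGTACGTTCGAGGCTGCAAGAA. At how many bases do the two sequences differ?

5

The sequences differ at bases 8, 13, 20, 21, 23 (1-based) — 5 in total.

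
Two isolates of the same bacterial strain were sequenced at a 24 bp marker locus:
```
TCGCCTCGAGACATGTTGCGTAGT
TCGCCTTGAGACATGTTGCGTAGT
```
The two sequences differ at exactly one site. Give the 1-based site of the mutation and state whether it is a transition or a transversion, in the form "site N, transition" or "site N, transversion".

The sequences differ only at site 7: C→T (pyrimidine→pyrimidine), a transition.

site 7, transition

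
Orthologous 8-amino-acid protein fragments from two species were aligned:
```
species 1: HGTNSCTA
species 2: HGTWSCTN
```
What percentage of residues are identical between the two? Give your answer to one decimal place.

2 positions differ (4, 8), so 6 of 8 match: 6/8 = 75%.

75.0%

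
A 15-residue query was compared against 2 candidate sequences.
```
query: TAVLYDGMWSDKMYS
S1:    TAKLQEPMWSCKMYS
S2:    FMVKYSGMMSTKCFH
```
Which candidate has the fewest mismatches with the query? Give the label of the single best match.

S1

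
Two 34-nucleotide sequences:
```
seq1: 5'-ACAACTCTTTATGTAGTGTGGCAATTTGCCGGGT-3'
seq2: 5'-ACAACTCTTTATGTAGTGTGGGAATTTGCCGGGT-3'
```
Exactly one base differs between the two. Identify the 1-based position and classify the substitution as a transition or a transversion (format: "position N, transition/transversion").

Position 22 changes C→G. C is a pyrimidine and G is a purine, so this is a transversion.

position 22, transversion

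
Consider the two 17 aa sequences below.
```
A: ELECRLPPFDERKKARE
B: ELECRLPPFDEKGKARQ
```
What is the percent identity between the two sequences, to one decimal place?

3 positions differ (12, 13, 17), so 14 of 17 match: 14/17 = 82.35%.

82.4%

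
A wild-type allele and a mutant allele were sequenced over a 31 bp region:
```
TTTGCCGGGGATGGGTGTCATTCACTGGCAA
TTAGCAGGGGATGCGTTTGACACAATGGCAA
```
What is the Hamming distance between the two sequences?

8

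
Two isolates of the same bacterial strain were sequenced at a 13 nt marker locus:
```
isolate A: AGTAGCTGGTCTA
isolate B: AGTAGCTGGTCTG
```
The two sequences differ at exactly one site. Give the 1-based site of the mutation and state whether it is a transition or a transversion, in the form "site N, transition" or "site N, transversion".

Site 13 changes A→G. A is a purine and G is a purine, so this is a transition.

site 13, transition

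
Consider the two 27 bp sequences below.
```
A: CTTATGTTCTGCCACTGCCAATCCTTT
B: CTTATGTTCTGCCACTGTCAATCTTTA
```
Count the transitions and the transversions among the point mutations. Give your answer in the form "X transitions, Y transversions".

2 transitions, 1 transversion

Mismatches (1-based):
site 18: C→T (pyrimidine→pyrimidine, transition)
site 24: C→T (pyrimidine→pyrimidine, transition)
site 27: T→A (pyrimidine→purine, transversion)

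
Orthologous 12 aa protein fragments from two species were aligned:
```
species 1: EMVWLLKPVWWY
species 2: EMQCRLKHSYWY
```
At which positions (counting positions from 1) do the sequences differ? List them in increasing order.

3, 4, 5, 8, 9, 10

Differences at position 3 (V→Q), position 4 (W→C), position 5 (L→R), position 8 (P→H), position 9 (V→S), position 10 (W→Y).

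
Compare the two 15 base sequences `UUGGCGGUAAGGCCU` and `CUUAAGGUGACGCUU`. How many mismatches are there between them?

Mismatches (1-based): position 1: U→C; position 3: G→U; position 4: G→A; position 5: C→A; position 9: A→G; position 11: G→C; position 14: C→U.

7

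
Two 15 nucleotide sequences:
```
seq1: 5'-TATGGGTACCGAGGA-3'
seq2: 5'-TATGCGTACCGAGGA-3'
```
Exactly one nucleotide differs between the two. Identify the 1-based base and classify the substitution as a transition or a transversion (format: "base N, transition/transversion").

base 5, transversion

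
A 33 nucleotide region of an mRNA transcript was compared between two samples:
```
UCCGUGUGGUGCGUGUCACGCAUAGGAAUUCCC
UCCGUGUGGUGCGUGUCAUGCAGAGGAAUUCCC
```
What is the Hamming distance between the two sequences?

2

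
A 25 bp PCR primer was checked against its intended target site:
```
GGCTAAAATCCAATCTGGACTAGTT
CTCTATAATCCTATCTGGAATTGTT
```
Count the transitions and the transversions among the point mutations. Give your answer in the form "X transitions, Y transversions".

0 transitions, 6 transversions

Mismatches (1-based):
base 1: G→C (purine→pyrimidine, transversion)
base 2: G→T (purine→pyrimidine, transversion)
base 6: A→T (purine→pyrimidine, transversion)
base 12: A→T (purine→pyrimidine, transversion)
base 20: C→A (pyrimidine→purine, transversion)
base 22: A→T (purine→pyrimidine, transversion)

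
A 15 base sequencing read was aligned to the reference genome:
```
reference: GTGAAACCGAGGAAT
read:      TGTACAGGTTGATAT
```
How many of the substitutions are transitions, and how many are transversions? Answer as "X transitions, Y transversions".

1 transition, 9 transversions

Transitions (purine↔purine or pyrimidine↔pyrimidine): 12 G→A.
Transversions (purine↔pyrimidine): 1 G→T, 2 T→G, 3 G→T, 5 A→C, 7 C→G, 8 C→G, 9 G→T, 10 A→T, 13 A→T.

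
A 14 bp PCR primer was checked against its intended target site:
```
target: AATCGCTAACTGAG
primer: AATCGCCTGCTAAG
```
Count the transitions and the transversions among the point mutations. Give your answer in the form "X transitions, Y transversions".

Transitions (purine↔purine or pyrimidine↔pyrimidine): 7 T→C, 9 A→G, 12 G→A.
Transversions (purine↔pyrimidine): 8 A→T.

3 transitions, 1 transversion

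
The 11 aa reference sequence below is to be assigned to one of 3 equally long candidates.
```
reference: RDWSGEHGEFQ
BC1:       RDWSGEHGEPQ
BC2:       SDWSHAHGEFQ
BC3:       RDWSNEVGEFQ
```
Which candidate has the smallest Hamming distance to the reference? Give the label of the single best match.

BC1

Hamming distances to reference — BC1: 1; BC2: 3; BC3: 2.
Smallest is BC1 with 1 mismatch.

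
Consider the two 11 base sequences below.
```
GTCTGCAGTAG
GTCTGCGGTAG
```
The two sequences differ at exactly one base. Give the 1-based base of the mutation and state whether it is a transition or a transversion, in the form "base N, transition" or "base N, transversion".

base 7, transition

Base 7 changes A→G. A is a purine and G is a purine, so this is a transition.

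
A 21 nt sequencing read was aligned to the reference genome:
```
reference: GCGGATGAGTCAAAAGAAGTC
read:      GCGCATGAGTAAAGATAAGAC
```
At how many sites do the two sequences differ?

5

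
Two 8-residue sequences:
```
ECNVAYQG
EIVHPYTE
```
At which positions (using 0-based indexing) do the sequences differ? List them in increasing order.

Scanning 0-based: 1: C/I; 2: N/V; 3: V/H; 4: A/P; 6: Q/T; 7: G/E.

1, 2, 3, 4, 6, 7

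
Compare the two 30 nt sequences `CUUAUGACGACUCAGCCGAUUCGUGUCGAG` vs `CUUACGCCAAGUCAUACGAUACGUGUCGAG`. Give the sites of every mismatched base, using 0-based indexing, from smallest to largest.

4, 6, 8, 10, 14, 15, 20

Differences at site 4 (U→C), site 6 (A→C), site 8 (G→A), site 10 (C→G), site 14 (G→U), site 15 (C→A), site 20 (U→A).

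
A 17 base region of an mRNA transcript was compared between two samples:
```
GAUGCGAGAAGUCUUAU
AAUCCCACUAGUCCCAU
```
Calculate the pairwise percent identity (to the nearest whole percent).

Mismatches at positions 1, 4, 6, 8, 9, 14, 15 (1-based): 7 of 17.
Identical positions: 10/17 = 58.82% → 59%.

59%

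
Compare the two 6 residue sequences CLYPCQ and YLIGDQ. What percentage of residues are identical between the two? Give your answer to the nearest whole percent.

33%

4 positions differ (1, 3, 4, 5), so 2 of 6 match: 2/6 = 33.33%.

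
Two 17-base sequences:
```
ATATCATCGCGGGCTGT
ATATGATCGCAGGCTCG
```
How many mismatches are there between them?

The sequences differ at positions 5, 11, 16, 17 (1-based) — 4 in total.

4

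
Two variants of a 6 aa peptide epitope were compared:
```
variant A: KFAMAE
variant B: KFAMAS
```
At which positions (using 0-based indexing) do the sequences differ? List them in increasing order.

Differences at position 5 (E→S).

5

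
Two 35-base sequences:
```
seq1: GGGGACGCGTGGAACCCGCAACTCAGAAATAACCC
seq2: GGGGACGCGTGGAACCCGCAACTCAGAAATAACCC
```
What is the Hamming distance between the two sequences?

0

No positions differ; the sequences are identical.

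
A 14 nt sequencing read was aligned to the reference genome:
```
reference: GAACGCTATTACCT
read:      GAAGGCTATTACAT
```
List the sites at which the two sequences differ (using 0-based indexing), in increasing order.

Scanning 0-based: 3: C/G; 12: C/A.

3, 12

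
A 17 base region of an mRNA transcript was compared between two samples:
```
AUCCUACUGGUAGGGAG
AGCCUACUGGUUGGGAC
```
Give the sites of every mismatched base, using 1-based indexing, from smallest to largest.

2, 12, 17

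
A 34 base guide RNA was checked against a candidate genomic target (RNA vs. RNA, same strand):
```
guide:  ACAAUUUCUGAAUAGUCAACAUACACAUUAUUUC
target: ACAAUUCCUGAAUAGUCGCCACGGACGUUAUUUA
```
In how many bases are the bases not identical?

8

The sequences differ at bases 7, 18, 19, 22, 23, 24, 27, 34 (1-based) — 8 in total.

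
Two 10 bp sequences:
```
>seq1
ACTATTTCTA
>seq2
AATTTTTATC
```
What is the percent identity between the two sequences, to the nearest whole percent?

Mismatches at positions 2, 4, 8, 10 (1-based): 4 of 10.
Identical positions: 6/10 = 60% → 60%.

60%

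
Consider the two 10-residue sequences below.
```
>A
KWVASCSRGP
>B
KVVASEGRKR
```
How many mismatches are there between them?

Comparing position by position, 5 residues differ: 2 (W/V), 6 (C/E), 7 (S/G), 9 (G/K), 10 (P/R).

5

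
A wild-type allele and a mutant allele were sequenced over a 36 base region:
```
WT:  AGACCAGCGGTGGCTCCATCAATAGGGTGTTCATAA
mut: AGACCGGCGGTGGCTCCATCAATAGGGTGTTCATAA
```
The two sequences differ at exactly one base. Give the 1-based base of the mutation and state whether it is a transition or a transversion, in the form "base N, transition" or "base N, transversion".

Base 6 changes A→G. A is a purine and G is a purine, so this is a transition.

base 6, transition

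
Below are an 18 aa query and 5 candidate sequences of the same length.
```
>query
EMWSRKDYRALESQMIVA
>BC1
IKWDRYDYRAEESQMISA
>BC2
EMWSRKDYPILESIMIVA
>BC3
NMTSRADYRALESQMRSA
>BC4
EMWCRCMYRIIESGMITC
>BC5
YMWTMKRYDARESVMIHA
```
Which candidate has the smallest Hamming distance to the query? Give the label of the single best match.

Hamming distances to query — BC1: 6; BC2: 3; BC3: 5; BC4: 8; BC5: 8.
Smallest is BC2 with 3 mismatches.

BC2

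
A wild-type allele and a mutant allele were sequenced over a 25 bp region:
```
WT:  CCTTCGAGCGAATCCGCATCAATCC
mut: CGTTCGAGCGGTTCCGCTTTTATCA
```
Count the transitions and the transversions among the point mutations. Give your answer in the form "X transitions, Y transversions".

Transitions (purine↔purine or pyrimidine↔pyrimidine): 11 A→G, 20 C→T.
Transversions (purine↔pyrimidine): 2 C→G, 12 A→T, 18 A→T, 21 A→T, 25 C→A.

2 transitions, 5 transversions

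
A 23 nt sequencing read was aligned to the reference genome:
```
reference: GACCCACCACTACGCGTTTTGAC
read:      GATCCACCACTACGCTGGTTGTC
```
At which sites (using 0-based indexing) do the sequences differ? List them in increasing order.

2, 15, 16, 17, 21

Differences at site 2 (C→T), site 15 (G→T), site 16 (T→G), site 17 (T→G), site 21 (A→T).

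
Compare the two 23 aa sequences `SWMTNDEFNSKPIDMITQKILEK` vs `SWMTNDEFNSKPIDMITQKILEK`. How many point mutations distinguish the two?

No positions differ; the sequences are identical.

0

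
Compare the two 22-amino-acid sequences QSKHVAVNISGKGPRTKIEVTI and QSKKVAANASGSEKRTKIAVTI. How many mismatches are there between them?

7

Mismatches (1-based): position 4: H→K; position 7: V→A; position 9: I→A; position 12: K→S; position 13: G→E; position 14: P→K; position 19: E→A.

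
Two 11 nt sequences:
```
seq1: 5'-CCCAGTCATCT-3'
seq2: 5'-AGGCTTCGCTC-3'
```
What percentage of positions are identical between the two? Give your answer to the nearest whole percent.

Mismatches at positions 1, 2, 3, 4, 5, 8, 9, 10, 11 (1-based): 9 of 11.
Identical positions: 2/11 = 18.18% → 18%.

18%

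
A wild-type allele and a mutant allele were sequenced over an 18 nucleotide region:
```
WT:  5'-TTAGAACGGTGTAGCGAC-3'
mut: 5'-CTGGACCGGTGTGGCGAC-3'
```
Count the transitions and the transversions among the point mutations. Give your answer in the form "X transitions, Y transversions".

3 transitions, 1 transversion

Mismatches (1-based):
position 1: T→C (pyrimidine→pyrimidine, transition)
position 3: A→G (purine→purine, transition)
position 6: A→C (purine→pyrimidine, transversion)
position 13: A→G (purine→purine, transition)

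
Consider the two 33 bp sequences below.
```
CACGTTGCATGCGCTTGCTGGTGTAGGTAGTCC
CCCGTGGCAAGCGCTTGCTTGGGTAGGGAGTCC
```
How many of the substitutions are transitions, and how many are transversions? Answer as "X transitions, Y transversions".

Mismatches (1-based):
position 2: A→C (purine→pyrimidine, transversion)
position 6: T→G (pyrimidine→purine, transversion)
position 10: T→A (pyrimidine→purine, transversion)
position 20: G→T (purine→pyrimidine, transversion)
position 22: T→G (pyrimidine→purine, transversion)
position 28: T→G (pyrimidine→purine, transversion)

0 transitions, 6 transversions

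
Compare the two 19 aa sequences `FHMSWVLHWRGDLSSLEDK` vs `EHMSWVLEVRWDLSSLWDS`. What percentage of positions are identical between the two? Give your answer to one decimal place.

68.4%

6 positions differ (1, 8, 9, 11, 17, 19), so 13 of 19 match: 13/19 = 68.42%.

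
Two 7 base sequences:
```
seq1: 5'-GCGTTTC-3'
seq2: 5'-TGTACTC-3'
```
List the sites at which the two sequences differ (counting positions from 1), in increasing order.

1, 2, 3, 4, 5

Scanning 1-based: 1: G/T; 2: C/G; 3: G/T; 4: T/A; 5: T/C.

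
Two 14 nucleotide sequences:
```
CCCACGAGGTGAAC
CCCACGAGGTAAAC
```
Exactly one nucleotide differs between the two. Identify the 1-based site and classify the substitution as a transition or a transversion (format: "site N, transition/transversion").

The sequences differ only at site 11: G→A (purine→purine), a transition.

site 11, transition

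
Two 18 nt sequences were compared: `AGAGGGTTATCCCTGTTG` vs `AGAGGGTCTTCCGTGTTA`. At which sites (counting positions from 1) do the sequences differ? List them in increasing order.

Differences at site 8 (T→C), site 9 (A→T), site 13 (C→G), site 18 (G→A).

8, 9, 13, 18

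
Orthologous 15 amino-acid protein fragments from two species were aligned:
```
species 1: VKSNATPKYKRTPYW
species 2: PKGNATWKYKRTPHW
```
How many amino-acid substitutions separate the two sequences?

Mismatches (1-based): residue 1: V→P; residue 3: S→G; residue 7: P→W; residue 14: Y→H.

4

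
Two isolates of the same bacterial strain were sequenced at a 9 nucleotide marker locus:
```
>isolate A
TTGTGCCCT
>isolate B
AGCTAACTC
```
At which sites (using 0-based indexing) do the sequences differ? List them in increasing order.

Scanning 0-based: 0: T/A; 1: T/G; 2: G/C; 4: G/A; 5: C/A; 7: C/T; 8: T/C.

0, 1, 2, 4, 5, 7, 8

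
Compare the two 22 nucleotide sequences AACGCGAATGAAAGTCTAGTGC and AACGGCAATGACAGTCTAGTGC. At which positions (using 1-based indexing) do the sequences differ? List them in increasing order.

Scanning 1-based: 5: C/G; 6: G/C; 12: A/C.

5, 6, 12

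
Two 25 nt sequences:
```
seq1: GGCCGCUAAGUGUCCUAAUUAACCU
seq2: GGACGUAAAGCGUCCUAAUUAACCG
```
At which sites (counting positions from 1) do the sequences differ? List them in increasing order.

Differences at site 3 (C→A), site 6 (C→U), site 7 (U→A), site 11 (U→C), site 25 (U→G).

3, 6, 7, 11, 25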